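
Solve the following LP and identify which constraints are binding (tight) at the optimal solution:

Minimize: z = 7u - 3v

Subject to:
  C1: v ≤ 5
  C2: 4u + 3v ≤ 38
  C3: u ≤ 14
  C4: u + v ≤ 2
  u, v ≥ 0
Optimal: u = 0, v = 2
Slack at optimum:
  C1: slack = 3
  C2: slack = 32
  C3: slack = 14
  C4: slack = 0 (binding)
  u ≥ 0: u = 0 (binding)
  v ≥ 0: v = 2
Binding constraints: C4, u ≥ 0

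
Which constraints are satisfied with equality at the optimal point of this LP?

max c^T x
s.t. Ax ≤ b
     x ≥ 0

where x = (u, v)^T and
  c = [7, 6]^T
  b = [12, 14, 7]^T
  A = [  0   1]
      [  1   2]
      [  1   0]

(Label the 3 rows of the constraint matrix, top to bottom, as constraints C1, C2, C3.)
Optimal: u = 7, v = 3.5
Slack at optimum:
  C1: slack = 8.5
  C2: slack = 0 (binding)
  C3: slack = 0 (binding)
  u ≥ 0: u = 7
  v ≥ 0: v = 3.5
Binding constraints: C2, C3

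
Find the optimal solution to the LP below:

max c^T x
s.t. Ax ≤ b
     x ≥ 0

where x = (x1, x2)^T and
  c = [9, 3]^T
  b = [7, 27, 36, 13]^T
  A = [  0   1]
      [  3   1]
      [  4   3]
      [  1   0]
Each vertex is the intersection of two constraint boundaries that also satisfies all remaining constraints:
  x1 = 0 and x2 = 0 → (0, 0)
  3x1 + x2 = 27 and 4x1 + 3x2 = 36 → (9, 0)
  x2 = 7 and 4x1 + 3x2 = 36 → (3.75, 7)
  x2 = 7 and x1 = 0 → (0, 7)

Evaluating z = 9x1 + 3x2 at each vertex:
  (0, 0): z = 0
  (9, 0): z = 81
  (3.75, 7): z = 54.75
  (0, 7): z = 21

The maximum is at (9, 0) with z = 81.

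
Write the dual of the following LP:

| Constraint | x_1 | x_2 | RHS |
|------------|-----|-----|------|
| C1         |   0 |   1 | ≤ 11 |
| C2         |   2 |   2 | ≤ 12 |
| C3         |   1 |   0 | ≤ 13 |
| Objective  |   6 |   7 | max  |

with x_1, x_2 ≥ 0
Minimize: z = 11y1 + 12y2 + 13y3

Subject to:
  C1: -2y2 - y3 ≤ -6
  C2: -y1 - 2y2 ≤ -7
  y1, y2, y3 ≥ 0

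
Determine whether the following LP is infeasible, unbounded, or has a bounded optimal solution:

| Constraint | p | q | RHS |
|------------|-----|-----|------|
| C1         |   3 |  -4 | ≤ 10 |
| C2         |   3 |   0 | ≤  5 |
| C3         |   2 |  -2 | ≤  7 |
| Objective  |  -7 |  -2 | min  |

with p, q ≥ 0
Feasible point: (0, 0) satisfies every constraint, so the LP is feasible.
Direction d = (0, 1): for each constraint row a, a·d ≤ 0 —
  (3)(0) + (-4)(1) = -4 ≤ 0
  (3)(0) + (0)(1) = 0 ≤ 0
  (2)(0) + (-2)(1) = -2 ≤ 0
and d ≥ 0, so (0, 0) + t·d stays feasible for every t ≥ 0. Along this ray z = -7p - 2q changes by -2 per unit t, so z → −∞.

Unbounded — the objective can decrease without bound over the feasible region.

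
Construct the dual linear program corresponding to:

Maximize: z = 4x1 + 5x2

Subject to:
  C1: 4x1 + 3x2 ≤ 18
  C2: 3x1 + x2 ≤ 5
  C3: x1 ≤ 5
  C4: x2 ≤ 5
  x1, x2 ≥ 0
Minimize: z = 18y1 + 5y2 + 5y3 + 5y4

Subject to:
  C1: -4y1 - 3y2 - y3 ≤ -4
  C2: -3y1 - y2 - y4 ≤ -5
  y1, y2, y3, y4 ≥ 0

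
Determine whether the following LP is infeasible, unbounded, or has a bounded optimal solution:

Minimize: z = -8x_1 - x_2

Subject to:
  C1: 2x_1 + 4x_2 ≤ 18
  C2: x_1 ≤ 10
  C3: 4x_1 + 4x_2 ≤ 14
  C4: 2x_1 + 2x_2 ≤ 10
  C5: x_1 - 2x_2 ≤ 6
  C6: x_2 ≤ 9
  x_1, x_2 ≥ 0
The point (3.5, 0) satisfies every constraint, so the LP is feasible; the constraints give x_1 ≤ 10 and x_2 ≤ 9, which with x_1, x_2 ≥ 0 keep the feasible region inside a bounded box. A feasible, bounded LP attains a finite optimum at a vertex.

Evaluating z = -8x_1 - x_2 at each vertex:
  (0, 0): z = 0
  (3.5, 0): z = -28
  (0, 3.5): z = -3.5

The LP has an optimal solution: (3.5, 0) with z = -28.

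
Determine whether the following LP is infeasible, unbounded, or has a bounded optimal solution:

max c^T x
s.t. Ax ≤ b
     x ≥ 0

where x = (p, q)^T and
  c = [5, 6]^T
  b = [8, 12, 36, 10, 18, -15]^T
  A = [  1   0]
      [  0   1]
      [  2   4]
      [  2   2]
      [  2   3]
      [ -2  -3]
The point (0, 5) satisfies every constraint, so the LP is feasible; the constraints give p ≤ 8 and q ≤ 12, which with p, q ≥ 0 keep the feasible region inside a bounded box. A feasible, bounded LP attains a finite optimum at a vertex.

The LP has an optimal solution: (0, 5) with z = 30.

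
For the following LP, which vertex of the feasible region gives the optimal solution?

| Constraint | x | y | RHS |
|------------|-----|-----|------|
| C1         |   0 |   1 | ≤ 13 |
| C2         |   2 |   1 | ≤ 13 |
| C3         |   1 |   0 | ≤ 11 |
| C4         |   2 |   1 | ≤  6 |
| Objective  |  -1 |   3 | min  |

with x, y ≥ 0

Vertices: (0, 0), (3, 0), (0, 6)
(3, 0) with z = -3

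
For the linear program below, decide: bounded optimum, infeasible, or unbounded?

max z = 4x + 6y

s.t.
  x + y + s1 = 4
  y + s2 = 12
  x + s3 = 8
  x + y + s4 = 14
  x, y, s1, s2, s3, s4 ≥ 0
The point (0, 4) satisfies every constraint, so the LP is feasible; the constraints give x ≤ 8 and y ≤ 12, which with x, y ≥ 0 keep the feasible region inside a bounded box. A feasible, bounded LP attains a finite optimum at a vertex.

Evaluating z = 4x + 6y at each vertex:
  (0, 0): z = 0
  (4, 0): z = 16
  (0, 4): z = 24

Feasible with finite optimum z* = 24 at (0, 4).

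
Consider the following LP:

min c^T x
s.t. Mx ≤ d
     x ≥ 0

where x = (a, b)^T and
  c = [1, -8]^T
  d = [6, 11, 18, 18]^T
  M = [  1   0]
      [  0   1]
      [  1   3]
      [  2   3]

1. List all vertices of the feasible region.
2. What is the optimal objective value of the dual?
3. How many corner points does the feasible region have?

1. (0, 0), (6, 0), (6, 2), (0, 6)
2. -48 (by strong duality, equal to the primal optimum)
3. 4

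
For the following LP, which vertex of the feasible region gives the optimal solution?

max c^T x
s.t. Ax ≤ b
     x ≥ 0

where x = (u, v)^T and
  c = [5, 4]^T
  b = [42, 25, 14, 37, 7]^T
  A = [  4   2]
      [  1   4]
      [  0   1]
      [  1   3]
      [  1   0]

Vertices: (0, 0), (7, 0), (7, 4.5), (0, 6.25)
Evaluating z = 5u + 4v at each vertex:
  (0, 0): z = 0
  (7, 0): z = 35
  (7, 4.5): z = 53
  (0, 6.25): z = 25

The largest value is z = 53, attained at (7, 4.5).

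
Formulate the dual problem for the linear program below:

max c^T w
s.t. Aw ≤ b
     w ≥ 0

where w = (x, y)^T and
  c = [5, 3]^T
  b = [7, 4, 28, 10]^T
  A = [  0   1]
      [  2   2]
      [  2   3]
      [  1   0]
Minimize: z = 7y1 + 4y2 + 28y3 + 10y4

Subject to:
  C1: -2y2 - 2y3 - y4 ≤ -5
  C2: -y1 - 2y2 - 3y3 ≤ -3
  y1, y2, y3, y4 ≥ 0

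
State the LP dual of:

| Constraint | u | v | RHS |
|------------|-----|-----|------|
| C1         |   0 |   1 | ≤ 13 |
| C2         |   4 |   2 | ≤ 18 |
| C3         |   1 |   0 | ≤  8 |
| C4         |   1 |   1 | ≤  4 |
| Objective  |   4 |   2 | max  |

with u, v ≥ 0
Minimize: z = 13y1 + 18y2 + 8y3 + 4y4

Subject to:
  C1: -4y2 - y3 - y4 ≤ -4
  C2: -y1 - 2y2 - y4 ≤ -2
  y1, y2, y3, y4 ≥ 0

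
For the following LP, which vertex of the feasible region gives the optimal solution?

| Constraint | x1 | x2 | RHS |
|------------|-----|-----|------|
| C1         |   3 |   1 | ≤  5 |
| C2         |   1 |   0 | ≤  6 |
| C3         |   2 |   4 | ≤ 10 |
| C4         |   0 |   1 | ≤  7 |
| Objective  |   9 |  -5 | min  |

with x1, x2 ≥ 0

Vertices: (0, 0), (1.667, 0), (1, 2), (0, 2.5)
Evaluating z = 9x1 - 5x2 at each vertex:
  (0, 0): z = 0
  (1.667, 0): z = 15
  (1, 2): z = -1
  (0, 2.5): z = -12.5

The smallest value is z = -12.5, attained at (0, 2.5).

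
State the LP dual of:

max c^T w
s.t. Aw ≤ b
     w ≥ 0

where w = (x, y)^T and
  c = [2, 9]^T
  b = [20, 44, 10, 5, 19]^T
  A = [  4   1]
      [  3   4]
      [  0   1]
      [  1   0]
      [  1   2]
Minimize: z = 20y1 + 44y2 + 10y3 + 5y4 + 19y5

Subject to:
  C1: -4y1 - 3y2 - y4 - y5 ≤ -2
  C2: -y1 - 4y2 - y3 - 2y5 ≤ -9
  y1, y2, y3, y4, y5 ≥ 0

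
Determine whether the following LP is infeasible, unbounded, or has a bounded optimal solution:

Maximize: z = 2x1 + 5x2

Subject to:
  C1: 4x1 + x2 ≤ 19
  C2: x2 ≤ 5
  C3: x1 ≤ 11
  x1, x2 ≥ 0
The point (3.5, 5) satisfies every constraint, so the LP is feasible; the constraints give x1 ≤ 11 and x2 ≤ 5, which with x1, x2 ≥ 0 keep the feasible region inside a bounded box. A feasible, bounded LP attains a finite optimum at a vertex.

Evaluating z = 2x1 + 5x2 at each vertex:
  (0, 0): z = 0
  (4.75, 0): z = 9.5
  (3.5, 5): z = 32
  (0, 5): z = 25

Feasible with finite optimum z* = 32 at (3.5, 5).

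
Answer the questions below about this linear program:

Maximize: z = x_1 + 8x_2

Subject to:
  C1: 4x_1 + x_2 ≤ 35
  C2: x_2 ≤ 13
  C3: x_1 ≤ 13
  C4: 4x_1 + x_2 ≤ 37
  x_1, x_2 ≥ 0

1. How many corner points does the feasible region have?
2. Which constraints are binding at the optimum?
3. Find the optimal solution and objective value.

1. 4
2. C1, C2
3. x_1 = 5.5, x_2 = 13, z = 109.5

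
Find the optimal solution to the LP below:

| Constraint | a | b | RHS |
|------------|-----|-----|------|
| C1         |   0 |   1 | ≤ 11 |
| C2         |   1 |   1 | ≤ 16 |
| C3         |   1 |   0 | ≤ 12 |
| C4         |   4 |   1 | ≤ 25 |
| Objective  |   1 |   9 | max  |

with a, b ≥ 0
a = 3.5, b = 11, z = 102.5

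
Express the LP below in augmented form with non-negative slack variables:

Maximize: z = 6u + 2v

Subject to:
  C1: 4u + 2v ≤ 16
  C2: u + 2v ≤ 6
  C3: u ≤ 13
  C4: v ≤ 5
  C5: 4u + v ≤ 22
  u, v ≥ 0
max z = 6u + 2v

s.t.
  4u + 2v + s1 = 16
  u + 2v + s2 = 6
  u + s3 = 13
  v + s4 = 5
  4u + v + s5 = 22
  u, v, s1, s2, s3, s4, s5 ≥ 0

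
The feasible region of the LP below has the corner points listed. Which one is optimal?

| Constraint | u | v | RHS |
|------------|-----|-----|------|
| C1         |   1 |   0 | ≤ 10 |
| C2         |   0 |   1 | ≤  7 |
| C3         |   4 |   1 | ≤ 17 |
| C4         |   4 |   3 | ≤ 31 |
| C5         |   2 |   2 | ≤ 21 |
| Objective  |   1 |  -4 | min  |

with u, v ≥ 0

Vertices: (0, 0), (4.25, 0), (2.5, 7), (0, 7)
Evaluating z = u - 4v at each vertex:
  (0, 0): z = 0
  (4.25, 0): z = 4.25
  (2.5, 7): z = -25.5
  (0, 7): z = -28

The smallest value is z = -28, attained at (0, 7).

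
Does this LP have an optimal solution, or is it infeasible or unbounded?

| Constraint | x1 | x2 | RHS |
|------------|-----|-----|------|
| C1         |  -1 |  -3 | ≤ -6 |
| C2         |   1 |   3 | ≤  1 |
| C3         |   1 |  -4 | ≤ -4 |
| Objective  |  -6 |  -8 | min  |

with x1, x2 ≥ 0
C2 requires x1 + 3x2 ≤ 1, while C1 (-x1 - 3x2 ≤ -6) is equivalent to x1 + 3x2 ≥ 6. Together they would need 6 ≤ x1 + 3x2 ≤ 1, which is impossible since 6 > 1. No point satisfies all constraints.

Infeasible — the constraint set is empty.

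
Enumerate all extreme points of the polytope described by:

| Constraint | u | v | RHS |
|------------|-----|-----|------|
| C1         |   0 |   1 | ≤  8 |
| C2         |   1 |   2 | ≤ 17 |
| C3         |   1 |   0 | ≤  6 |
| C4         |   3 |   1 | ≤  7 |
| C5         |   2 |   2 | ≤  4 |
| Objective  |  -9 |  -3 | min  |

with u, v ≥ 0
Each vertex is the intersection of two constraint boundaries that also satisfies all remaining constraints:
  u = 0 and v = 0 → (0, 0)
  2u + 2v = 4 and v = 0 → (2, 0)
  2u + 2v = 4 and u = 0 → (0, 2)

Vertices: (0, 0), (2, 0), (0, 2)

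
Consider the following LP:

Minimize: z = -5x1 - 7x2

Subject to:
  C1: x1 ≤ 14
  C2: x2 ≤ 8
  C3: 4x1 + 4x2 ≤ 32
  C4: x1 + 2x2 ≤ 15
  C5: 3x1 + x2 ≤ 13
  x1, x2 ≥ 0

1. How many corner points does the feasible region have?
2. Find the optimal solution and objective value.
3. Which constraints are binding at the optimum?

1. 5
2. x1 = 1, x2 = 7, z = -54
3. C3, C4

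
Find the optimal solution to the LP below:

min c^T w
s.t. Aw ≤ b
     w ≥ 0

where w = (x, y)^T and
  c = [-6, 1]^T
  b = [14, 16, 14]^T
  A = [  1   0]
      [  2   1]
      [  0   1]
Each vertex is the intersection of two constraint boundaries that also satisfies all remaining constraints:
  x = 0 and y = 0 → (0, 0)
  2x + y = 16 and y = 0 → (8, 0)
  2x + y = 16 and y = 14 → (1, 14)
  y = 14 and x = 0 → (0, 14)

Evaluating z = -6x + y at each vertex:
  (0, 0): z = 0
  (8, 0): z = -48
  (1, 14): z = 8
  (0, 14): z = 14

The minimum is at (8, 0) with z = -48.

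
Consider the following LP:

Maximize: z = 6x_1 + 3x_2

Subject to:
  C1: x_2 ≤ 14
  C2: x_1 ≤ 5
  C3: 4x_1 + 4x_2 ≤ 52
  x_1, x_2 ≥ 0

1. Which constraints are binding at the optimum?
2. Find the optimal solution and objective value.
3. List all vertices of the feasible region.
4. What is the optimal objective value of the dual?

1. C2, C3
2. x_1 = 5, x_2 = 8, z = 54
3. (0, 0), (5, 0), (5, 8), (0, 13)
4. 54 (by strong duality, equal to the primal optimum)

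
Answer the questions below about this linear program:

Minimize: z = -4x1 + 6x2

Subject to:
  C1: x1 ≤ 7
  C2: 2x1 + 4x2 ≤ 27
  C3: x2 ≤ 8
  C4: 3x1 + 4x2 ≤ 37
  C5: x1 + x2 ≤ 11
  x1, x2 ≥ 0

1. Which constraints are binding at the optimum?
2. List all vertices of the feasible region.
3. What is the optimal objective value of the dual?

1. C1, x2 ≥ 0
2. (0, 0), (7, 0), (7, 3.25), (0, 6.75)
3. -28 (by strong duality, equal to the primal optimum)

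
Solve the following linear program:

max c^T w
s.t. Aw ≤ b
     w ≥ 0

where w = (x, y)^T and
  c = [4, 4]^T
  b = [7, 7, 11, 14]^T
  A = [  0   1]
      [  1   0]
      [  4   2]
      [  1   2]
Each vertex is the intersection of two constraint boundaries that also satisfies all remaining constraints:
  x = 0 and y = 0 → (0, 0)
  4x + 2y = 11 and y = 0 → (2.75, 0)
  4x + 2y = 11 and x = 0 → (0, 5.5)

Evaluating z = 4x + 4y at each vertex:
  (0, 0): z = 0
  (2.75, 0): z = 11
  (0, 5.5): z = 22

The maximum is at (0, 5.5) with z = 22.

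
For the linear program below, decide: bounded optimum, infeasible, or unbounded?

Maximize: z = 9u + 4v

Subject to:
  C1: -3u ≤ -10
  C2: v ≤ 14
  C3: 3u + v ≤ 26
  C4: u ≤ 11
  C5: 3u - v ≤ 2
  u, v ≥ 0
The point (4, 14) satisfies every constraint, so the LP is feasible; the constraints give u ≤ 11 and v ≤ 14, which with u, v ≥ 0 keep the feasible region inside a bounded box. A feasible, bounded LP attains a finite optimum at a vertex.

Evaluating z = 9u + 4v at each vertex:
  (3.333, 8): z = 62
  (4.667, 12): z = 90
  (4, 14): z = 92
  (3.333, 14): z = 86

The LP has an optimal solution: (4, 14) with z = 92.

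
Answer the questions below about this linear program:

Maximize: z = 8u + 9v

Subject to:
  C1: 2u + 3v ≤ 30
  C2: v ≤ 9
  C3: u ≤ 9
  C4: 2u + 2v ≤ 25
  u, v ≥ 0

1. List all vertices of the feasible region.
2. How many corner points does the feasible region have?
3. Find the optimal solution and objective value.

1. (0, 0), (9, 0), (9, 3.5), (7.5, 5), (1.5, 9), (0, 9)
2. 6
3. u = 7.5, v = 5, z = 105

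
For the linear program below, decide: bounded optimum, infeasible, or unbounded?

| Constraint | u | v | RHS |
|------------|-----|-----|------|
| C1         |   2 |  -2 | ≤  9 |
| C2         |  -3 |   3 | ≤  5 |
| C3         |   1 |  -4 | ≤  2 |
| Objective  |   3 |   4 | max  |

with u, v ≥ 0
Feasible point: (0, 0) satisfies every constraint, so the LP is feasible.
Direction d = (1, 1): for each constraint row a, a·d ≤ 0 —
  (2)(1) + (-2)(1) = 0 ≤ 0
  (-3)(1) + (3)(1) = 0 ≤ 0
  (1)(1) + (-4)(1) = -3 ≤ 0
and d ≥ 0, so (0, 0) + t·d stays feasible for every t ≥ 0. Along this ray z = 3u + 4v changes by 7 per unit t, so z → +∞.

Unbounded: there is a feasible ray along which z → +∞.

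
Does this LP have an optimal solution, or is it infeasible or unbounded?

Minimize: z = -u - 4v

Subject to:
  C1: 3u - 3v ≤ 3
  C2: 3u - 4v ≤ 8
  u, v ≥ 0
Feasible point: (0, 0) satisfies every constraint, so the LP is feasible.
Direction d = (0, 1): for each constraint row a, a·d ≤ 0 —
  (3)(0) + (-3)(1) = -3 ≤ 0
  (3)(0) + (-4)(1) = -4 ≤ 0
and d ≥ 0, so (0, 0) + t·d stays feasible for every t ≥ 0. Along this ray z = -u - 4v changes by -4 per unit t, so z → −∞.

The LP is unbounded; z can be made arbitrarily small.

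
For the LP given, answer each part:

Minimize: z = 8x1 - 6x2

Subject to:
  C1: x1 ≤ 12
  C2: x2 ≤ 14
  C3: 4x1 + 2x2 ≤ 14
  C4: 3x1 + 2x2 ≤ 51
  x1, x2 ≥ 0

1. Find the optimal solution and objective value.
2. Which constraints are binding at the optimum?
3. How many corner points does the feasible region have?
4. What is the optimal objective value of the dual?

1. x1 = 0, x2 = 7, z = -42
2. C3, x1 ≥ 0
3. 3
4. -42 (by strong duality, equal to the primal optimum)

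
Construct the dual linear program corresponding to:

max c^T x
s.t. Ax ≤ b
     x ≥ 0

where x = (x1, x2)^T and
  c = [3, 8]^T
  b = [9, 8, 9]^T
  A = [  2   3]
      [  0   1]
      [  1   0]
Minimize: z = 9y1 + 8y2 + 9y3

Subject to:
  C1: -2y1 - y3 ≤ -3
  C2: -3y1 - y2 ≤ -8
  y1, y2, y3 ≥ 0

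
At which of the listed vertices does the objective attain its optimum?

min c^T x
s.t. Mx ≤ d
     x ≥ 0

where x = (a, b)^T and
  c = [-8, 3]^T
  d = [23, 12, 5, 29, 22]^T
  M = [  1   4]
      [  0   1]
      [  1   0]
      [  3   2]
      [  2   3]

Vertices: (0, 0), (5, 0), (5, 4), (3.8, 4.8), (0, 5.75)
(5, 0) with z = -40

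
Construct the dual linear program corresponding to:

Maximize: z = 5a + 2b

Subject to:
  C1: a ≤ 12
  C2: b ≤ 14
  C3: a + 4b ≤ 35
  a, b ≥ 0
Minimize: z = 12y1 + 14y2 + 35y3

Subject to:
  C1: -y1 - y3 ≤ -5
  C2: -y2 - 4y3 ≤ -2
  y1, y2, y3 ≥ 0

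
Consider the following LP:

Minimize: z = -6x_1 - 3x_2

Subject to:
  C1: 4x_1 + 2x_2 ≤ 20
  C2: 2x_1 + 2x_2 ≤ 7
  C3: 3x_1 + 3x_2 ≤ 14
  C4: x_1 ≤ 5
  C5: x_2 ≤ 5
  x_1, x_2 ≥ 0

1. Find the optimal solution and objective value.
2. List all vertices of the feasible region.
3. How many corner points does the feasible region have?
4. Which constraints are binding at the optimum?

1. x_1 = 3.5, x_2 = 0, z = -21
2. (0, 0), (3.5, 0), (0, 3.5)
3. 3
4. C2, x_2 ≥ 0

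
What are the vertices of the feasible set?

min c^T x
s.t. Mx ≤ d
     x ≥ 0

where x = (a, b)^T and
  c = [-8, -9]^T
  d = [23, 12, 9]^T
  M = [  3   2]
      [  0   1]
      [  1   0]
Each vertex is the intersection of two constraint boundaries that also satisfies all remaining constraints:
  a = 0 and b = 0 → (0, 0)
  3a + 2b = 23 and b = 0 → (7.667, 0)
  3a + 2b = 23 and a = 0 → (0, 11.5)

Vertices: (0, 0), (7.667, 0), (0, 11.5)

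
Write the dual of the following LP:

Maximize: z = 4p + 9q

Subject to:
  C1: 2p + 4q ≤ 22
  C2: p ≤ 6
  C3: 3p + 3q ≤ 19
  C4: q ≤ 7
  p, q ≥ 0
Minimize: z = 22y1 + 6y2 + 19y3 + 7y4

Subject to:
  C1: -2y1 - y2 - 3y3 ≤ -4
  C2: -4y1 - 3y3 - y4 ≤ -9
  y1, y2, y3, y4 ≥ 0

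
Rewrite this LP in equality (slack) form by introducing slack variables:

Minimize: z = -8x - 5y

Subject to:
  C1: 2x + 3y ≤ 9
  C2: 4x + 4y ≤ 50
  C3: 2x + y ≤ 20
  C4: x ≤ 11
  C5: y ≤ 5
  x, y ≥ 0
min z = -8x - 5y

s.t.
  2x + 3y + s1 = 9
  4x + 4y + s2 = 50
  2x + y + s3 = 20
  x + s4 = 11
  y + s5 = 5
  x, y, s1, s2, s3, s4, s5 ≥ 0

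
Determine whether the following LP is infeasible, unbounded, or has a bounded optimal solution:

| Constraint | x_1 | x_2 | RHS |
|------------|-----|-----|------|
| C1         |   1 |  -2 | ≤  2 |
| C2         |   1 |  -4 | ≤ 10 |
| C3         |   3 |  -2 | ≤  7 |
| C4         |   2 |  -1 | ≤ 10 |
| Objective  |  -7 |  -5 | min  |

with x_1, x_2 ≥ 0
Feasible point: (0, 0) satisfies every constraint, so the LP is feasible.
Direction d = (0, 1): for each constraint row a, a·d ≤ 0 —
  (1)(0) + (-2)(1) = -2 ≤ 0
  (1)(0) + (-4)(1) = -4 ≤ 0
  (3)(0) + (-2)(1) = -2 ≤ 0
  (2)(0) + (-1)(1) = -1 ≤ 0
and d ≥ 0, so (0, 0) + t·d stays feasible for every t ≥ 0. Along this ray z = -7x_1 - 5x_2 changes by -5 per unit t, so z → −∞.

Unbounded: there is a feasible ray along which z → −∞.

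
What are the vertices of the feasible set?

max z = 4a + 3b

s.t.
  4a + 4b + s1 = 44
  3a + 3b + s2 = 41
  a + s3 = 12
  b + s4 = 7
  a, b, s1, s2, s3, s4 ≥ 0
Each vertex is the intersection of two constraint boundaries that also satisfies all remaining constraints:
  a = 0 and b = 0 → (0, 0)
  4a + 4b = 44 and b = 0 → (11, 0)
  4a + 4b = 44 and b = 7 → (4, 7)
  b = 7 and a = 0 → (0, 7)

Vertices: (0, 0), (11, 0), (4, 7), (0, 7)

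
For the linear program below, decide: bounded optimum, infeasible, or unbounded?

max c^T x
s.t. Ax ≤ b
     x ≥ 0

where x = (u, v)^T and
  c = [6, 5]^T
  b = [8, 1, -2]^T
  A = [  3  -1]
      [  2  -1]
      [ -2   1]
One constraint requires 2u - v ≤ 1, while the constraint -2u + v ≤ -2 is equivalent to 2u - v ≥ 2. Together they would need 2 ≤ 2u - v ≤ 1, which is impossible since 2 > 1. No point satisfies all constraints.

Infeasible — the constraint set is empty.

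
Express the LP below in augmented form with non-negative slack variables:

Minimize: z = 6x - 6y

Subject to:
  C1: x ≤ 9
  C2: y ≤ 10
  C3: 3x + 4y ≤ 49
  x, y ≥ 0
min z = 6x - 6y

s.t.
  x + s1 = 9
  y + s2 = 10
  3x + 4y + s3 = 49
  x, y, s1, s2, s3 ≥ 0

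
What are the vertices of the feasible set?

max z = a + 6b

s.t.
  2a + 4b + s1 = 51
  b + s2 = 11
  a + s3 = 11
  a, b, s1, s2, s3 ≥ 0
Each vertex is the intersection of two constraint boundaries that also satisfies all remaining constraints:
  a = 0 and b = 0 → (0, 0)
  a = 11 and b = 0 → (11, 0)
  2a + 4b = 51 and a = 11 → (11, 7.25)
  2a + 4b = 51 and b = 11 → (3.5, 11)
  b = 11 and a = 0 → (0, 11)

Vertices: (0, 0), (11, 0), (11, 7.25), (3.5, 11), (0, 11)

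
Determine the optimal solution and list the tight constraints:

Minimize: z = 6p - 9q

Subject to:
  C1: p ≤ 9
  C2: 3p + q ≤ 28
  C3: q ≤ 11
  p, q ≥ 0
Optimal: p = 0, q = 11
Binding: C3, p ≥ 0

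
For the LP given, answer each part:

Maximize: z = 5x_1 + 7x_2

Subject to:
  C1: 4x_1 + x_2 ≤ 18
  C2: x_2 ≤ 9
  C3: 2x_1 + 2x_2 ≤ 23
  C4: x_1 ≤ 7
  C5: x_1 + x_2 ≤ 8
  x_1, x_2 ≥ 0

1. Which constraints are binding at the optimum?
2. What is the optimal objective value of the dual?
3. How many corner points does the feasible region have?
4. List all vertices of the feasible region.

1. C5, x_1 ≥ 0
2. 56 (by strong duality, equal to the primal optimum)
3. 4
4. (0, 0), (4.5, 0), (3.333, 4.667), (0, 8)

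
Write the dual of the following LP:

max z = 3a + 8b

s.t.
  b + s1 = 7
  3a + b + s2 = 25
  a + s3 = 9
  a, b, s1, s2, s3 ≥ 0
Minimize: z = 7y1 + 25y2 + 9y3

Subject to:
  C1: -3y2 - y3 ≤ -3
  C2: -y1 - y2 ≤ -8
  y1, y2, y3 ≥ 0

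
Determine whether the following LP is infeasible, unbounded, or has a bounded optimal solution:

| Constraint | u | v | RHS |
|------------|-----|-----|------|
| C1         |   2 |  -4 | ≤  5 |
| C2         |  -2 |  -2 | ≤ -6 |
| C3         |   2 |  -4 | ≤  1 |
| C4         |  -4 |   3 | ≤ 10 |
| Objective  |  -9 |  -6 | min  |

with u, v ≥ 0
Feasible point: (0, 3) satisfies every constraint, so the LP is feasible.
Direction d = (1, 1): for each constraint row a, a·d ≤ 0 —
  (2)(1) + (-4)(1) = -2 ≤ 0
  (-2)(1) + (-2)(1) = -4 ≤ 0
  (2)(1) + (-4)(1) = -2 ≤ 0
  (-4)(1) + (3)(1) = -1 ≤ 0
and d ≥ 0, so (0, 3) + t·d stays feasible for every t ≥ 0. Along this ray z = -9u - 6v changes by -15 per unit t, so z → −∞.

Unbounded: there is a feasible ray along which z → −∞.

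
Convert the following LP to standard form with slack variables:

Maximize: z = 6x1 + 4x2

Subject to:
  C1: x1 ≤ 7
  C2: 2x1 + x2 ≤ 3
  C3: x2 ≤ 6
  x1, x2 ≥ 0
max z = 6x1 + 4x2

s.t.
  x1 + s1 = 7
  2x1 + x2 + s2 = 3
  x2 + s3 = 6
  x1, x2, s1, s2, s3 ≥ 0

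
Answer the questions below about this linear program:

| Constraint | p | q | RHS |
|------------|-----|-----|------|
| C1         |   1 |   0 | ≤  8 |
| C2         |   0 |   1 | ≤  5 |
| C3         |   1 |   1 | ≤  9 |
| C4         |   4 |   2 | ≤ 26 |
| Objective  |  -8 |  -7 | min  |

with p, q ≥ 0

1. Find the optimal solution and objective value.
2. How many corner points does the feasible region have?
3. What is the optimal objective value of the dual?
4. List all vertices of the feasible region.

1. p = 4, q = 5, z = -67
2. 4
3. -67 (by strong duality, equal to the primal optimum)
4. (0, 0), (6.5, 0), (4, 5), (0, 5)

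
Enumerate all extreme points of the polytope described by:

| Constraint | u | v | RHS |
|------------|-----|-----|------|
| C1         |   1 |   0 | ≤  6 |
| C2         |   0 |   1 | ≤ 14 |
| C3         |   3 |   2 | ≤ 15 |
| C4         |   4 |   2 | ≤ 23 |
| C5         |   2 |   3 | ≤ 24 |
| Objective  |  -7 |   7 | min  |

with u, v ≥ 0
Each vertex is the intersection of two constraint boundaries that also satisfies all remaining constraints:
  u = 0 and v = 0 → (0, 0)
  3u + 2v = 15 and v = 0 → (5, 0)
  3u + 2v = 15 and u = 0 → (0, 7.5)

Vertices: (0, 0), (5, 0), (0, 7.5)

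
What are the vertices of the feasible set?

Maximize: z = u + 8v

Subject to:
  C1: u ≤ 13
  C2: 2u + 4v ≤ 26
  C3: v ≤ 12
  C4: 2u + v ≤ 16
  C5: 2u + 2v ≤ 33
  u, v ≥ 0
Each vertex is the intersection of two constraint boundaries that also satisfies all remaining constraints:
  u = 0 and v = 0 → (0, 0)
  2u + v = 16 and v = 0 → (8, 0)
  2u + 4v = 26 and 2u + v = 16 → (6.333, 3.333)
  2u + 4v = 26 and u = 0 → (0, 6.5)

Vertices: (0, 0), (8, 0), (6.333, 3.333), (0, 6.5)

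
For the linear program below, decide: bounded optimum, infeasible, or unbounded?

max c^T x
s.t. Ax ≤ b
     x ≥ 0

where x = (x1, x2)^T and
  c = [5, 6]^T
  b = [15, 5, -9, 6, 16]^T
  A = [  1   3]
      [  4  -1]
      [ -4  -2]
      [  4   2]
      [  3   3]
One constraint requires 4x1 + 2x2 ≤ 6, while the constraint -4x1 - 2x2 ≤ -9 is equivalent to 4x1 + 2x2 ≥ 9. Together they would need 9 ≤ 4x1 + 2x2 ≤ 6, which is impossible since 9 > 6. No point satisfies all constraints.

Infeasible — the constraint set is empty.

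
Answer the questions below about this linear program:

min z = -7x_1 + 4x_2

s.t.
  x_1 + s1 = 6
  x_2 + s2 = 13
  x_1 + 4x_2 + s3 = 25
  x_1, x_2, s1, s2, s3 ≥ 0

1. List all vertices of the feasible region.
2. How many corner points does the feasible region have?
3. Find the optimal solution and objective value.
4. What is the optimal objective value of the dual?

1. (0, 0), (6, 0), (6, 4.75), (0, 6.25)
2. 4
3. x_1 = 6, x_2 = 0, z = -42
4. -42 (by strong duality, equal to the primal optimum)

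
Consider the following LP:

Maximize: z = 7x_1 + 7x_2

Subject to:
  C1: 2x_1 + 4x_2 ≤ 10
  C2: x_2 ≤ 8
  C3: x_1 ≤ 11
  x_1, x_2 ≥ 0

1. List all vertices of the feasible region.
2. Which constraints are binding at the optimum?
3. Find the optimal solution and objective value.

1. (0, 0), (5, 0), (0, 2.5)
2. C1, x_2 ≥ 0
3. x_1 = 5, x_2 = 0, z = 35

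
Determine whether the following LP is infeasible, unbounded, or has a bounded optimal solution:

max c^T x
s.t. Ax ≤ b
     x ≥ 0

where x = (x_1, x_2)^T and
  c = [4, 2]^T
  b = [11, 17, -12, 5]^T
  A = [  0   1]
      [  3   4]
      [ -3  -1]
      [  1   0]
The point (5, 0.5) satisfies every constraint, so the LP is feasible; the constraints give x_1 ≤ 5 and x_2 ≤ 11, which with x_1, x_2 ≥ 0 keep the feasible region inside a bounded box. A feasible, bounded LP attains a finite optimum at a vertex.

Evaluating z = 4x_1 + 2x_2 at each vertex:
  (4, 0): z = 16
  (5, 0): z = 20
  (5, 0.5): z = 21
  (3.444, 1.667): z = 17.11

Bounded optimum: z* = 21 at (5, 0.5).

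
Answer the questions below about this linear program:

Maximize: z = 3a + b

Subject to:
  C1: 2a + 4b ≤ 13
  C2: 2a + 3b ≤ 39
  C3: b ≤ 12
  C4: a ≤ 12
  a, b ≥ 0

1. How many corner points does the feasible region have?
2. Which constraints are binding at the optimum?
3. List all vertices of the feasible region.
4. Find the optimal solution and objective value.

1. 3
2. C1, b ≥ 0
3. (0, 0), (6.5, 0), (0, 3.25)
4. a = 6.5, b = 0, z = 19.5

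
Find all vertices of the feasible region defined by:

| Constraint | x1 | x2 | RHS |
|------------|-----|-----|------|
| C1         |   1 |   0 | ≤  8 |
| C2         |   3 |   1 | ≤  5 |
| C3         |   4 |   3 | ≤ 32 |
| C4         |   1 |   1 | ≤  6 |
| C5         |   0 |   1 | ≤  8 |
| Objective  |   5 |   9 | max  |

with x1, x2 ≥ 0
Each vertex is the intersection of two constraint boundaries that also satisfies all remaining constraints:
  x1 = 0 and x2 = 0 → (0, 0)
  3x1 + x2 = 5 and x2 = 0 → (1.667, 0)
  3x1 + x2 = 5 and x1 = 0 → (0, 5)

Vertices: (0, 0), (1.667, 0), (0, 5)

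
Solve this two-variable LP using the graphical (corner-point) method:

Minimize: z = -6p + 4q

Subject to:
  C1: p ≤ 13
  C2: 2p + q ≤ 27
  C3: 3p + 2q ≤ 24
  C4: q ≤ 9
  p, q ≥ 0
p = 8, q = 0, z = -48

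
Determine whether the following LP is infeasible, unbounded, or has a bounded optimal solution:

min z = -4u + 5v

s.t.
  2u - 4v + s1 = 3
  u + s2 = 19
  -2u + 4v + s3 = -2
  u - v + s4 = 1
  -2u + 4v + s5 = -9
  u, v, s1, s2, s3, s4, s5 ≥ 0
The row 2u - 4v + s1 = 3 with s1 ≥ 0 requires 2u - 4v ≤ 3, while the row -2u + 4v + s5 = -9 with s5 ≥ 0 is equivalent to 2u - 4v ≥ 9. Together they would need 9 ≤ 2u - 4v ≤ 3, which is impossible since 9 > 3. No point satisfies all constraints.

Infeasible: no point satisfies all constraints simultaneously.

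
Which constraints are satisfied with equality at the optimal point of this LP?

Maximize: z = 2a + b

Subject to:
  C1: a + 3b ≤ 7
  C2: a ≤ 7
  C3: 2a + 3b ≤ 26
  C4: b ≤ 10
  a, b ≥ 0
Optimal: a = 7, b = 0
Slack at optimum:
  C1: slack = 0 (binding)
  C2: slack = 0 (binding)
  C3: slack = 12
  C4: slack = 10
  a ≥ 0: a = 7
  b ≥ 0: b = 0 (binding)
Binding constraints: C1, C2, b ≥ 0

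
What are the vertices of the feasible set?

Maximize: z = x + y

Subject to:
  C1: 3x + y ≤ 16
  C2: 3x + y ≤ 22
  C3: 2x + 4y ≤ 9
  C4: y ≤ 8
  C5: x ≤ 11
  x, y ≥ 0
Each vertex is the intersection of two constraint boundaries that also satisfies all remaining constraints:
  x = 0 and y = 0 → (0, 0)
  2x + 4y = 9 and y = 0 → (4.5, 0)
  2x + 4y = 9 and x = 0 → (0, 2.25)

Vertices: (0, 0), (4.5, 0), (0, 2.25)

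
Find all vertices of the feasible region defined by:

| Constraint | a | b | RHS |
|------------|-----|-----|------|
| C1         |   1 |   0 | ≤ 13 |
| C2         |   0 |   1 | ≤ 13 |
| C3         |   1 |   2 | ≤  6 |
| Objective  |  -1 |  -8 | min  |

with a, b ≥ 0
Each vertex is the intersection of two constraint boundaries that also satisfies all remaining constraints:
  a = 0 and b = 0 → (0, 0)
  a + 2b = 6 and b = 0 → (6, 0)
  a + 2b = 6 and a = 0 → (0, 3)

Vertices: (0, 0), (6, 0), (0, 3)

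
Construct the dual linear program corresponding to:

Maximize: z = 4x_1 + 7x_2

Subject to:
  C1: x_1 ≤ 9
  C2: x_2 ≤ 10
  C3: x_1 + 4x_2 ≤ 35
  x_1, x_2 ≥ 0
Minimize: z = 9y1 + 10y2 + 35y3

Subject to:
  C1: -y1 - y3 ≤ -4
  C2: -y2 - 4y3 ≤ -7
  y1, y2, y3 ≥ 0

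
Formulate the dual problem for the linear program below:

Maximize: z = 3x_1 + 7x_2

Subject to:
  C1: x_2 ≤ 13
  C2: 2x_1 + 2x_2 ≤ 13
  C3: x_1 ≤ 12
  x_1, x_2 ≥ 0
Minimize: z = 13y1 + 13y2 + 12y3

Subject to:
  C1: -2y2 - y3 ≤ -3
  C2: -y1 - 2y2 ≤ -7
  y1, y2, y3 ≥ 0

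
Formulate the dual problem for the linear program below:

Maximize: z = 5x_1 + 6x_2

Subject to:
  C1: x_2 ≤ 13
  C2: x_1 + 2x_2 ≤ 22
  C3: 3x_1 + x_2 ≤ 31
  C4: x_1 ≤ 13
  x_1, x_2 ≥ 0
Minimize: z = 13y1 + 22y2 + 31y3 + 13y4

Subject to:
  C1: -y2 - 3y3 - y4 ≤ -5
  C2: -y1 - 2y2 - y3 ≤ -6
  y1, y2, y3, y4 ≥ 0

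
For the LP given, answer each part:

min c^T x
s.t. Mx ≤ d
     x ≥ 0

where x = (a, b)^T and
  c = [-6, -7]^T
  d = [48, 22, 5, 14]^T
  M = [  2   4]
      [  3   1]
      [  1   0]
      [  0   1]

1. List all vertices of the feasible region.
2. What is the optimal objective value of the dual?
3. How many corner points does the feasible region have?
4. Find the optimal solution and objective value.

1. (0, 0), (5, 0), (5, 7), (4, 10), (0, 12)
2. -94 (by strong duality, equal to the primal optimum)
3. 5
4. a = 4, b = 10, z = -94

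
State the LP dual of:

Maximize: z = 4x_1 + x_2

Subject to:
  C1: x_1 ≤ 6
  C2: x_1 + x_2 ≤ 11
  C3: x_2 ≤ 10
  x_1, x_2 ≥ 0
Minimize: z = 6y1 + 11y2 + 10y3

Subject to:
  C1: -y1 - y2 ≤ -4
  C2: -y2 - y3 ≤ -1
  y1, y2, y3 ≥ 0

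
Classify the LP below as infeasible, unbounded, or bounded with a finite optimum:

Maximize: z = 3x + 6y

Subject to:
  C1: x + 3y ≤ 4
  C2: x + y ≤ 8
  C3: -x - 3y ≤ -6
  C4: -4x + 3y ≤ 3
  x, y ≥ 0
C1 requires x + 3y ≤ 4, while C3 (-x - 3y ≤ -6) is equivalent to x + 3y ≥ 6. Together they would need 6 ≤ x + 3y ≤ 4, which is impossible since 6 > 4. No point satisfies all constraints.

Infeasible — the constraint set is empty.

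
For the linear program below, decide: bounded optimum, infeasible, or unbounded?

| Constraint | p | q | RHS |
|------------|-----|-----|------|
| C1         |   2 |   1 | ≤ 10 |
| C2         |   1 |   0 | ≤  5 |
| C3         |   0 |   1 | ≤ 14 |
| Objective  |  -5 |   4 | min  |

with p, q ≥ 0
The point (5, 0) satisfies every constraint, so the LP is feasible; the constraints give p ≤ 5 and q ≤ 14, which with p, q ≥ 0 keep the feasible region inside a bounded box. A feasible, bounded LP attains a finite optimum at a vertex.

Evaluating z = -5p + 4q at each vertex:
  (0, 0): z = 0
  (5, 0): z = -25
  (0, 10): z = 40

Feasible with finite optimum z* = -25 at (5, 0).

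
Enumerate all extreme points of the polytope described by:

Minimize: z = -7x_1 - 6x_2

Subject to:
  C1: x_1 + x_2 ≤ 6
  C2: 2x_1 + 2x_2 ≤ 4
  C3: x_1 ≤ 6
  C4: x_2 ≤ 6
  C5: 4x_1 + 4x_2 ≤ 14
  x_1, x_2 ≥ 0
Each vertex is the intersection of two constraint boundaries that also satisfies all remaining constraints:
  x_1 = 0 and x_2 = 0 → (0, 0)
  2x_1 + 2x_2 = 4 and x_2 = 0 → (2, 0)
  2x_1 + 2x_2 = 4 and x_1 = 0 → (0, 2)

Vertices: (0, 0), (2, 0), (0, 2)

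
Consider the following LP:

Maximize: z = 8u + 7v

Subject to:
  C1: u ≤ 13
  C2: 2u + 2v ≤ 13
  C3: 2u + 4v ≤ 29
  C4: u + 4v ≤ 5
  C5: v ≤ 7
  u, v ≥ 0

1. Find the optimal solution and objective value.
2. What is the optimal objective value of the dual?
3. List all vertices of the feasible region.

1. u = 5, v = 0, z = 40
2. 40 (by strong duality, equal to the primal optimum)
3. (0, 0), (5, 0), (0, 1.25)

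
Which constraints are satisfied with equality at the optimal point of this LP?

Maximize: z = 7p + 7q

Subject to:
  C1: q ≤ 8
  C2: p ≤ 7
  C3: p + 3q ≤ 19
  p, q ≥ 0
Optimal: p = 7, q = 4
Slack at optimum:
  C1: slack = 4
  C2: slack = 0 (binding)
  C3: slack = 0 (binding)
  p ≥ 0: p = 7
  q ≥ 0: q = 4
Binding constraints: C2, C3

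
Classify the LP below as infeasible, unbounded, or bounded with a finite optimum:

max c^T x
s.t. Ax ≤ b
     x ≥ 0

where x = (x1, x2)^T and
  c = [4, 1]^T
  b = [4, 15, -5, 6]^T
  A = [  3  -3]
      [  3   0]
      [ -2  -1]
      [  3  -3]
Feasible point: (2, 1) satisfies every constraint, so the LP is feasible.
Direction d = (0, 1): for each constraint row a, a·d ≤ 0 —
  (3)(0) + (-3)(1) = -3 ≤ 0
  (3)(0) + (0)(1) = 0 ≤ 0
  (-2)(0) + (-1)(1) = -1 ≤ 0
  (3)(0) + (-3)(1) = -3 ≤ 0
and d ≥ 0, so (2, 1) + t·d stays feasible for every t ≥ 0. Along this ray z = 4x1 + x2 changes by 1 per unit t, so z → +∞.

Unbounded — the objective can increase without bound over the feasible region.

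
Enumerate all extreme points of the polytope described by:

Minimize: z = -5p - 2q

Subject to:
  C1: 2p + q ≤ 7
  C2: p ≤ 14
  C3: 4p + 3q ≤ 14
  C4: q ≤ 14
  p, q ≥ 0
Each vertex is the intersection of two constraint boundaries that also satisfies all remaining constraints:
  p = 0 and q = 0 → (0, 0)
  2p + q = 7 and 4p + 3q = 14 → (3.5, 0)
  4p + 3q = 14 and p = 0 → (0, 4.667)

Vertices: (0, 0), (3.5, 0), (0, 4.667)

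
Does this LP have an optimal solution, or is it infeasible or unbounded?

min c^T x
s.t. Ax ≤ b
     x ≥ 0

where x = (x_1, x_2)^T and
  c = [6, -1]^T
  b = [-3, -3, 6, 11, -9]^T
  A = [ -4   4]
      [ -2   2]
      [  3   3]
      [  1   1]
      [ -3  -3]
One constraint requires 3x_1 + 3x_2 ≤ 6, while the constraint -3x_1 - 3x_2 ≤ -9 is equivalent to 3x_1 + 3x_2 ≥ 9. Together they would need 9 ≤ 3x_1 + 3x_2 ≤ 6, which is impossible since 9 > 6. No point satisfies all constraints.

The feasible region is empty; the LP is infeasible.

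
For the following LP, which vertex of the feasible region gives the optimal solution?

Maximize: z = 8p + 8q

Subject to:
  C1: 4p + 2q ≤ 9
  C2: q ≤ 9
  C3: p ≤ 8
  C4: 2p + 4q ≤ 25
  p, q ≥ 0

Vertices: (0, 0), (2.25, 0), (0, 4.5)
(0, 4.5) with z = 36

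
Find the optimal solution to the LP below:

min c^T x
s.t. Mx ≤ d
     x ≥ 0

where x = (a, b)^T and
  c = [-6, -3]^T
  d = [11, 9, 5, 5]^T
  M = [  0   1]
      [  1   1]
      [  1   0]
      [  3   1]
a = 0, b = 5, z = -15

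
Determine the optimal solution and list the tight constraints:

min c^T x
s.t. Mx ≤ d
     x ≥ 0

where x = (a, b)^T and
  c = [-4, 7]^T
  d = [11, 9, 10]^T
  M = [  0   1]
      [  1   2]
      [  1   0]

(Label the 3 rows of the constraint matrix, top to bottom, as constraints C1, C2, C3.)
Optimal: a = 9, b = 0
Slack at optimum:
  C1: slack = 11
  C2: slack = 0 (binding)
  C3: slack = 1
  a ≥ 0: a = 9
  b ≥ 0: b = 0 (binding)
Binding constraints: C2, b ≥ 0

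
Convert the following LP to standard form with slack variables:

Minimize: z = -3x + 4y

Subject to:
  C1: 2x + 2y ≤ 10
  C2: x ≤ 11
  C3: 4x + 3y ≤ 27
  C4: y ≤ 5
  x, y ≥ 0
min z = -3x + 4y

s.t.
  2x + 2y + s1 = 10
  x + s2 = 11
  4x + 3y + s3 = 27
  y + s4 = 5
  x, y, s1, s2, s3, s4 ≥ 0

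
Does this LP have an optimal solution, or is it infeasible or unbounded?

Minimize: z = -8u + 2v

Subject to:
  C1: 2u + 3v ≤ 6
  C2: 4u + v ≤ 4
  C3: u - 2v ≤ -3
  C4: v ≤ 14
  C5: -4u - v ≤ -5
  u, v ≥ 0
C2 requires 4u + v ≤ 4, while C5 (-4u - v ≤ -5) is equivalent to 4u + v ≥ 5. Together they would need 5 ≤ 4u + v ≤ 4, which is impossible since 5 > 4. No point satisfies all constraints.

Infeasible: no point satisfies all constraints simultaneously.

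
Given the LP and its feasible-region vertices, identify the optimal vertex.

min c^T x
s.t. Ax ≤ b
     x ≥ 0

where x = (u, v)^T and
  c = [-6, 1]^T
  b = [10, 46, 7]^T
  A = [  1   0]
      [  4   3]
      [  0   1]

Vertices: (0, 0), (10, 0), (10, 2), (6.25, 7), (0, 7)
Evaluating z = -6u + v at each vertex:
  (0, 0): z = 0
  (10, 0): z = -60
  (10, 2): z = -58
  (6.25, 7): z = -30.5
  (0, 7): z = 7

The smallest value is z = -60, attained at (10, 0).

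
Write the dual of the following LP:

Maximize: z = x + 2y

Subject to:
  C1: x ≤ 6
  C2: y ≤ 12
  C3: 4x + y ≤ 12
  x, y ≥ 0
Minimize: z = 6y1 + 12y2 + 12y3

Subject to:
  C1: -y1 - 4y3 ≤ -1
  C2: -y2 - y3 ≤ -2
  y1, y2, y3 ≥ 0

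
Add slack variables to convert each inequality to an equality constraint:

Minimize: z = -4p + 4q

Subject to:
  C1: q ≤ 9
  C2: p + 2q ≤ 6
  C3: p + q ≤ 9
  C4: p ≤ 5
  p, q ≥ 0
min z = -4p + 4q

s.t.
  q + s1 = 9
  p + 2q + s2 = 6
  p + q + s3 = 9
  p + s4 = 5
  p, q, s1, s2, s3, s4 ≥ 0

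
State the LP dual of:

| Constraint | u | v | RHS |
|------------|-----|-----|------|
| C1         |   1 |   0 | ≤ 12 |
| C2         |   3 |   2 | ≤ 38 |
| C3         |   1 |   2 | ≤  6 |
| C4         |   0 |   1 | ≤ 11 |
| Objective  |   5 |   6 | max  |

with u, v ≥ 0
Minimize: z = 12y1 + 38y2 + 6y3 + 11y4

Subject to:
  C1: -y1 - 3y2 - y3 ≤ -5
  C2: -2y2 - 2y3 - y4 ≤ -6
  y1, y2, y3, y4 ≥ 0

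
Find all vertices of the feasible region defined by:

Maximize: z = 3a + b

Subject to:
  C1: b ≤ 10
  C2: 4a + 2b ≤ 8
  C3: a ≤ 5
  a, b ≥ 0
Each vertex is the intersection of two constraint boundaries that also satisfies all remaining constraints:
  a = 0 and b = 0 → (0, 0)
  4a + 2b = 8 and b = 0 → (2, 0)
  4a + 2b = 8 and a = 0 → (0, 4)

Vertices: (0, 0), (2, 0), (0, 4)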